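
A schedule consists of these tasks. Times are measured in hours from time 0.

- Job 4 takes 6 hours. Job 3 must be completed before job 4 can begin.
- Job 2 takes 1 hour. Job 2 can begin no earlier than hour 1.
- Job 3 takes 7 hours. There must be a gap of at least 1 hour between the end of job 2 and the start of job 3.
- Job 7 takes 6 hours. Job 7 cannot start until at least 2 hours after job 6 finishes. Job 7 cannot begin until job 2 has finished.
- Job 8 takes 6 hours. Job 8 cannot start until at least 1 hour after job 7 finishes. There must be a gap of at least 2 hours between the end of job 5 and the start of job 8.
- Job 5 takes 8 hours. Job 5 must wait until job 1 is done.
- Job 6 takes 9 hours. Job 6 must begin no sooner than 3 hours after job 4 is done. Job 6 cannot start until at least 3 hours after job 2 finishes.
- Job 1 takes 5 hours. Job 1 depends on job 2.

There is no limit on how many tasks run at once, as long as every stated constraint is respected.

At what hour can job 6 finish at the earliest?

Job 2 cannot begin until its own release at hour 1. It runs from hour 1 to 1 + 1 = hour 2.
After job 2 (finishes hour 2, plus 1-hour gap → hour 3), job 3 can start at hour 3 and finishes at hour 10.
Job 4 cannot begin until job 3 (finishes hour 10). It runs from hour 10 to 10 + 6 = hour 16.
Job 6 has to wait for job 4 (finishes hour 16, plus 3-hour gap → hour 19); job 2 (finishes hour 2, plus 3-hour gap → hour 5). The latest of these is hour 19, so job 6 runs hour 19 to 19 + 9 = hour 28.

28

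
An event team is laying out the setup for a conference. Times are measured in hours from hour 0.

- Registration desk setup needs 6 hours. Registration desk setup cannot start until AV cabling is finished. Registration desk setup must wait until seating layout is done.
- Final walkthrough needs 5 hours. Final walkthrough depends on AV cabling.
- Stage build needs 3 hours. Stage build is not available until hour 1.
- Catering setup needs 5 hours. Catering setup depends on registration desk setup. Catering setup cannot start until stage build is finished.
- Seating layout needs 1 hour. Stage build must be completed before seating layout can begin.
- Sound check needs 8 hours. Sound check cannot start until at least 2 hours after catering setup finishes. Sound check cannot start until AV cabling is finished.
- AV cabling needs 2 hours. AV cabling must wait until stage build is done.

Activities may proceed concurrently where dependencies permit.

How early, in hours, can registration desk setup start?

6

Stage build cannot begin until its own release at hour 1. It runs from hour 1 to 1 + 3 = hour 4.
After stage build (finishes hour 4), seating layout can start at hour 4 and finishes at hour 5.
After stage build (finishes hour 4), AV cabling can start at hour 4 and finishes at hour 6.
Registration desk setup waits on AV cabling (finishes hour 6); seating layout (finishes hour 5). The latest of these is hour 6, which is the earliest registration desk setup can start.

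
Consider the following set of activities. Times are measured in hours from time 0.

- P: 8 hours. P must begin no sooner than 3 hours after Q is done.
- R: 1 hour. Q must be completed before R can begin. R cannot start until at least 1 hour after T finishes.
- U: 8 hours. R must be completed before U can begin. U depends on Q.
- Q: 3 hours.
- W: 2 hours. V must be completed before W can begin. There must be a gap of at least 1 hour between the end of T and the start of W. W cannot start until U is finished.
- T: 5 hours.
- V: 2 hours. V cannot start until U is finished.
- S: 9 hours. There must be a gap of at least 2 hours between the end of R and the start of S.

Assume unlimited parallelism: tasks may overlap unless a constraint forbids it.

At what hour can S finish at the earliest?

T can start immediately at hour 0; it finishes at hour 5.
Q can start immediately at hour 0; it finishes at hour 3.
R cannot start until Q (finishes hour 3); T (finishes hour 5, plus 1-hour gap → hour 6). The controlling bound is hour 6, so R finishes at 6 + 1 = hour 7.
After R (finishes hour 7, plus 2-hour gap → hour 9), S can start at hour 9 and finishes at hour 18.

18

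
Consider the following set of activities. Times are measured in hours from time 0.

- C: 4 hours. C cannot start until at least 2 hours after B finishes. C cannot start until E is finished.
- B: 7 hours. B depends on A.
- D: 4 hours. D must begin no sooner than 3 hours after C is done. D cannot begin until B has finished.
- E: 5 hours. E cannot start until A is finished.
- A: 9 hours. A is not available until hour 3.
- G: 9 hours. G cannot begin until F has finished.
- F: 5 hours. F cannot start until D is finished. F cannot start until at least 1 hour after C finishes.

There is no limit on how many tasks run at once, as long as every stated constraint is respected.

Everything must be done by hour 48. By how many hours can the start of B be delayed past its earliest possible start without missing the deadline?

A cannot begin until its own release at hour 3. It runs from hour 3 to 3 + 9 = hour 12.
After A (finishes hour 12), B can start at hour 12 and finishes at hour 19.

Working backward from the deadline:
To finish by hour 48, G (duration 9) must start no later than hour 39.
F must finish before G (must start by hour 39). With a 5-hour duration, F must start by 39 − 5 = hour 34.
D has to be done before F (must start by hour 34). That means finishing by hour 34, i.e. starting by 34 − 4 = hour 30.
C must finish in time for D (must start by hour 30, minus 3-hour gap → hour 27); F (must start by hour 34, minus 1-hour gap → hour 33). The tightest is hour 27, so C must start by 27 − 4 = hour 23.
B has several dependents: C (must start by hour 23, minus 2-hour gap → hour 21); D (must start by hour 30). The earliest of those limits is hour 21, so B must start by 21 − 7 = hour 14.
So B can start as early as hour 12 and as late as hour 14, giving 14 − 12 = 2 hours of slack.

2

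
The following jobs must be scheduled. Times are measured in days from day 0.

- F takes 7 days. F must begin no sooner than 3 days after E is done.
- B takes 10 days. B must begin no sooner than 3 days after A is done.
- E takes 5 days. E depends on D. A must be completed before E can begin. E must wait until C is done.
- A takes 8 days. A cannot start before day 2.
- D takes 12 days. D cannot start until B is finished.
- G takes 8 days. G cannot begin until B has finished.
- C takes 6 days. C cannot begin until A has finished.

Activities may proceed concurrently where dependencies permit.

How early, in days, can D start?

A waits on its own release at day 2, so it starts at day 2 and finishes at 2 + 8 = day 10.
B cannot begin until A (finishes day 10, plus 3-day gap → day 13). It runs from day 13 to 13 + 10 = day 23.
D waits on B (finishes day 23), so the earliest it can start is day 23.

23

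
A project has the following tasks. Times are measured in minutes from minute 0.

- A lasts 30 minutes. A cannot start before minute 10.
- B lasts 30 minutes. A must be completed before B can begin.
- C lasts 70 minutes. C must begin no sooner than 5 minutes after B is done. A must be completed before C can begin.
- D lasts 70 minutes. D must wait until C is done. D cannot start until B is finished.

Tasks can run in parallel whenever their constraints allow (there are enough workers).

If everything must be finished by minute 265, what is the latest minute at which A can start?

D must finish by minute 265; it takes 70 minutes, so it must start by 265 − 70 = minute 195.
C feeds into D (must start by minute 195); so C must finish by minute 195 and therefore start by minute 125.
B feeds C (must start by minute 125, minus 5-minute gap → minute 120); D (must start by minute 195). Taking the minimum, B must finish by minute 120 and start by 120 − 30 = minute 90.
A must finish in time for B (must start by minute 90); C (must start by minute 125). The tightest is minute 90, so A must start by 90 − 30 = minute 60.

60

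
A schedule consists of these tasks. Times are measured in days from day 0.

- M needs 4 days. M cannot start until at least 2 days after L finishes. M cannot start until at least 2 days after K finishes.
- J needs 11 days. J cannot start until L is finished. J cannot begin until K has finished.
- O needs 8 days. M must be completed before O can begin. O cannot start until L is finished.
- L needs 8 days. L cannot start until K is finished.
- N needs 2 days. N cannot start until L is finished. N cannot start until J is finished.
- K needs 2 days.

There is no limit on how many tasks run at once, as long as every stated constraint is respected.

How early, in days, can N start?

K has no prerequisites, so it starts at day 0 and finishes at day 2.
After K (finishes day 2), L can start at day 2 and finishes at day 10.
J cannot start until L (finishes day 10); K (finishes day 2). The controlling bound is day 10, so J finishes at 10 + 11 = day 21.
N waits on L (finishes day 10); J (finishes day 21). The latest of these is day 21, which is the earliest N can start.

21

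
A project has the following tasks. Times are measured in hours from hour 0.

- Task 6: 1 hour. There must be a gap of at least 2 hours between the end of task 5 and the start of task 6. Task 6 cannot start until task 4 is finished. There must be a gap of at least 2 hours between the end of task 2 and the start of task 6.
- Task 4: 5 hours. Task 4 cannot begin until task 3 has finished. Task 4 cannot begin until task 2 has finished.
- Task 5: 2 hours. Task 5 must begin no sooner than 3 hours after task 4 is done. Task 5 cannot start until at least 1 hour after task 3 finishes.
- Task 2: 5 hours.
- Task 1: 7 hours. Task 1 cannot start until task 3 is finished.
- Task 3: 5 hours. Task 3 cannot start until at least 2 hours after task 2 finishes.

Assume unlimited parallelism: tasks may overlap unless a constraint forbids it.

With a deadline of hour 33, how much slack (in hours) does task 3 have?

8

Nothing blocks task 2, so it runs from hour 0 to hour 5.
After task 2 (finishes hour 5, plus 2-hour gap → hour 7), task 3 can start at hour 7 and finishes at hour 12.

Working backward from the deadline:
Nothing follows task 1; the deadline of hour 33 is its only limit. It must start by 33 − 7 = hour 26.
Nothing follows task 6; the deadline of hour 33 is its only limit. It must start by 33 − 1 = hour 32.
Task 5 feeds into task 6 (must start by hour 32, minus 2-hour gap → hour 30); so task 5 must finish by hour 30 and therefore start by hour 28.
For task 4: task 5 (must start by hour 28, minus 3-hour gap → hour 25); task 6 (must start by hour 32). The most restrictive is hour 25; with a 5-hour duration, task 4 must start by hour 20.
Task 3 feeds task 1 (must start by hour 26); task 4 (must start by hour 20); task 5 (must start by hour 28, minus 1-hour gap → hour 27). Taking the minimum, task 3 must finish by hour 20 and start by 20 − 5 = hour 15.
So task 3 can start as early as hour 7 and as late as hour 15, giving 15 − 7 = 8 hours of slack.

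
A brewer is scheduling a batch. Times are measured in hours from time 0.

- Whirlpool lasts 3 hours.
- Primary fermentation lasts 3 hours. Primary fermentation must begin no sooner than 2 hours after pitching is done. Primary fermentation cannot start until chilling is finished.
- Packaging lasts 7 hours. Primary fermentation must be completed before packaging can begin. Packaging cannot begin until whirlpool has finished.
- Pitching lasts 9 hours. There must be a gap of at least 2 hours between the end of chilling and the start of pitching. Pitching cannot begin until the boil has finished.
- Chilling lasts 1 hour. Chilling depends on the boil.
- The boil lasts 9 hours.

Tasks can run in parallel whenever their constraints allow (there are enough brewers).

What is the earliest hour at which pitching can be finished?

The boil can start immediately at hour 0; it finishes at hour 9.
Chilling cannot begin until the boil (finishes hour 9). It runs from hour 9 to 9 + 1 = hour 10.
Pitching cannot start until chilling (finishes hour 10, plus 2-hour gap → hour 12); the boil (finishes hour 9). The controlling bound is hour 12, so pitching finishes at 12 + 9 = hour 21.

21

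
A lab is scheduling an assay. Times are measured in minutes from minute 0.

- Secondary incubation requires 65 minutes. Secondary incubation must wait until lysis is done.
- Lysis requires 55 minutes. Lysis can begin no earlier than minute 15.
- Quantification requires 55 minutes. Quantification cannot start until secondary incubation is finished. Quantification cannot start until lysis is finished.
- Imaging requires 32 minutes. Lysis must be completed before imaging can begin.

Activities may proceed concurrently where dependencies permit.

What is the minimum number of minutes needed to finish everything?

190

Lysis cannot begin until its own release at minute 15. It runs from minute 15 to 15 + 55 = minute 70.
After lysis (finishes minute 70), imaging can start at minute 70 and finishes at minute 102.
Secondary incubation waits on lysis (finishes minute 70), so it starts at minute 70 and finishes at 70 + 65 = minute 135.
Quantification needs all of secondary incubation (finishes minute 135); lysis (finishes minute 70). That puts its earliest start at minute 135; it finishes at 135 + 55 = minute 190.
All tasks are finished once the last one completes. Finish times: Lysis at 70, Secondary incubation at 135, Imaging at 102, Quantification at 190. The latest is minute 190.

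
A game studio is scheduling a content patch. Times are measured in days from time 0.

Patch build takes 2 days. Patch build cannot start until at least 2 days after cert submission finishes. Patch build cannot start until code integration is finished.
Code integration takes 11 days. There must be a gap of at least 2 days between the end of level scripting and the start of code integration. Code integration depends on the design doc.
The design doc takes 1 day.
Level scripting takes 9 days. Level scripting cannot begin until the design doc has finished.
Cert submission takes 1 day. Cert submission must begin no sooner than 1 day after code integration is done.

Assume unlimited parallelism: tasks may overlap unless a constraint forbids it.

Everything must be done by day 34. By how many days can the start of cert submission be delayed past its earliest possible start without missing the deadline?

The design doc has no prerequisites, so it starts at day 0 and finishes at day 1.
Level scripting waits on the design doc (finishes day 1), so it starts at day 1 and finishes at 1 + 9 = day 10.
Code integration needs all of level scripting (finishes day 10, plus 2-day gap → day 12); the design doc (finishes day 1). That puts its earliest start at day 12; it finishes at 12 + 11 = day 23.
After code integration (finishes day 23, plus 1-day gap → day 24), cert submission can start at day 24 and finishes at day 25.

Working backward from the deadline:
Nothing follows patch build; the deadline of day 34 is its only limit. It must start by 34 − 2 = day 32.
Cert submission feeds into patch build (must start by day 32, minus 2-day gap → day 30); so cert submission must finish by day 30 and therefore start by day 29.
So cert submission can start as early as day 24 and as late as day 29, giving 29 − 24 = 5 days of slack.

5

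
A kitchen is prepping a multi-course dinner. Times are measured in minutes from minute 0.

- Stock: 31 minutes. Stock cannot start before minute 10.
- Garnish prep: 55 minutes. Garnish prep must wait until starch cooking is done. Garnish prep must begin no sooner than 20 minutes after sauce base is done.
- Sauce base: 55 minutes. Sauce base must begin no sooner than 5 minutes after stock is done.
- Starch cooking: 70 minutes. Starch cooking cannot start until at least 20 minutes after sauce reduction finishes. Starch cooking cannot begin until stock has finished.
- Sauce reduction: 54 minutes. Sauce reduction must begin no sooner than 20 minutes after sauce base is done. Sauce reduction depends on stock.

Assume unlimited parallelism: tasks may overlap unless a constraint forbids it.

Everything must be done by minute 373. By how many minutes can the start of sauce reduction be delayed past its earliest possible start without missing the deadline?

53

After its own release at minute 10, stock can start at minute 10 and finishes at minute 41.
Sauce base waits on stock (finishes minute 41, plus 5-minute gap → minute 46), so it starts at minute 46 and finishes at 46 + 55 = minute 101.
For sauce reduction: sauce base (finishes minute 101, plus 20-minute gap → minute 121); stock (finishes minute 41). Taking the maximum gives a start of minute 121, and it finishes at 121 + 54 = minute 175.

Working backward from the deadline:
Nothing follows garnish prep; the deadline of minute 373 is its only limit. It must start by 373 − 55 = minute 318.
Starch cooking must finish before garnish prep (must start by minute 318). With a 70-minute duration, starch cooking must start by 318 − 70 = minute 248.
Sauce reduction has to be done before starch cooking (must start by minute 248, minus 20-minute gap → minute 228). That means finishing by minute 228, i.e. starting by 228 − 54 = minute 174.
So sauce reduction can start as early as minute 121 and as late as minute 174, giving 174 − 121 = 53 minutes of slack.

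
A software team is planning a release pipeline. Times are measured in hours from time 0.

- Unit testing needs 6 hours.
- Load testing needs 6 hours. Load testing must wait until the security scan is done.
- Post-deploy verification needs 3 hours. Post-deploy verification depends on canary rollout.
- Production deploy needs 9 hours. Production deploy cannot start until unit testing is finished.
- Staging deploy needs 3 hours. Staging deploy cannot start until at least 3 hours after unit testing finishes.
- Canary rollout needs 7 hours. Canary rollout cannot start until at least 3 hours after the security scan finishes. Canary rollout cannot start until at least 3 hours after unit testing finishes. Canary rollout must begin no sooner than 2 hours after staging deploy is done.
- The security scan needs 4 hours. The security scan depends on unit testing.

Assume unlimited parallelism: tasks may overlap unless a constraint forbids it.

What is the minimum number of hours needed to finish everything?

24

Unit testing has no prerequisites, so it starts at hour 0 and finishes at hour 6.
Production deploy cannot begin until unit testing (finishes hour 6). It runs from hour 6 to 6 + 9 = hour 15.
After unit testing (finishes hour 6, plus 3-hour gap → hour 9), staging deploy can start at hour 9 and finishes at hour 12.
The security scan waits on unit testing (finishes hour 6), so it starts at hour 6 and finishes at 6 + 4 = hour 10.
Load testing cannot begin until the security scan (finishes hour 10). It runs from hour 10 to 10 + 6 = hour 16.
Canary rollout cannot start until the security scan (finishes hour 10, plus 3-hour gap → hour 13); unit testing (finishes hour 6, plus 3-hour gap → hour 9); staging deploy (finishes hour 12, plus 2-hour gap → hour 14). The controlling bound is hour 14, so canary rollout finishes at 14 + 7 = hour 21.
After canary rollout (finishes hour 21), post-deploy verification can start at hour 21 and finishes at hour 24.
All tasks are finished once the last one completes. Finish times: Unit testing at 6, The security scan at 10, Staging deploy at 12, Canary rollout at 21, Load testing at 16, Production deploy at 15, Post-deploy verification at 24. The latest is hour 24.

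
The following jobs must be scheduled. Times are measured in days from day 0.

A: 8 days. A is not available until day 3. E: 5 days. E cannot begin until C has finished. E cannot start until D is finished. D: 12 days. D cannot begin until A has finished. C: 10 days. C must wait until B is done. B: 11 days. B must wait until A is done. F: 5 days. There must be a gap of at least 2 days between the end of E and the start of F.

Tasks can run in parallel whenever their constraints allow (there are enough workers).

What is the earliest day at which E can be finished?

37

A cannot begin until its own release at day 3. It runs from day 3 to 3 + 8 = day 11.
After A (finishes day 11), D can start at day 11 and finishes at day 23.
B cannot begin until A (finishes day 11). It runs from day 11 to 11 + 11 = day 22.
C cannot begin until B (finishes day 22). It runs from day 22 to 22 + 10 = day 32.
E cannot start until C (finishes day 32); D (finishes day 23). The controlling bound is day 32, so E finishes at 32 + 5 = day 37.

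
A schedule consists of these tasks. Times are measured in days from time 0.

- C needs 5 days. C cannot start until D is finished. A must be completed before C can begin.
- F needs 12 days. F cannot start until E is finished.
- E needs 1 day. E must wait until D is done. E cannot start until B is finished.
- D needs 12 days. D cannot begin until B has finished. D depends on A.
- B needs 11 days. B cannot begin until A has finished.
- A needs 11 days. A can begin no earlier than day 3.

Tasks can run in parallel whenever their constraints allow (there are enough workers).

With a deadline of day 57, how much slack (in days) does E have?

A waits on its own release at day 3, so it starts at day 3 and finishes at 3 + 11 = day 14.
B cannot begin until A (finishes day 14). It runs from day 14 to 14 + 11 = day 25.
For D: B (finishes day 25); A (finishes day 14). Taking the maximum gives a start of day 25, and it finishes at 25 + 12 = day 37.
E cannot start until D (finishes day 37); B (finishes day 25). The controlling bound is day 37, so E finishes at 37 + 1 = day 38.

Working backward from the deadline:
To finish by day 57, F (duration 12) must start no later than day 45.
E feeds into F (must start by day 45); so E must finish by day 45 and therefore start by day 44.
So E can start as early as day 37 and as late as day 44, giving 44 − 37 = 7 days of slack.

7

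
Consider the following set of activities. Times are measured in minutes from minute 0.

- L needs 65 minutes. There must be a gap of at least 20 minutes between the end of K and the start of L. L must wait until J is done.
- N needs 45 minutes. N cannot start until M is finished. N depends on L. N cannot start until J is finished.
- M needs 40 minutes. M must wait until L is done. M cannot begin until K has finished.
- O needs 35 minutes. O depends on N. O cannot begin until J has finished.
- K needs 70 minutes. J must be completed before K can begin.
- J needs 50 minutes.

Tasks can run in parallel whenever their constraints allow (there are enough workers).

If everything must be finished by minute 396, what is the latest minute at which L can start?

O must finish by minute 396; it takes 35 minutes, so it must start by 396 − 35 = minute 361.
N feeds into O (must start by minute 361); so N must finish by minute 361 and therefore start by minute 316.
M feeds into N (must start by minute 316); so M must finish by minute 316 and therefore start by minute 276.
For L: M (must start by minute 276); N (must start by minute 316). The most restrictive is minute 276; with a 65-minute duration, L must start by minute 211.

211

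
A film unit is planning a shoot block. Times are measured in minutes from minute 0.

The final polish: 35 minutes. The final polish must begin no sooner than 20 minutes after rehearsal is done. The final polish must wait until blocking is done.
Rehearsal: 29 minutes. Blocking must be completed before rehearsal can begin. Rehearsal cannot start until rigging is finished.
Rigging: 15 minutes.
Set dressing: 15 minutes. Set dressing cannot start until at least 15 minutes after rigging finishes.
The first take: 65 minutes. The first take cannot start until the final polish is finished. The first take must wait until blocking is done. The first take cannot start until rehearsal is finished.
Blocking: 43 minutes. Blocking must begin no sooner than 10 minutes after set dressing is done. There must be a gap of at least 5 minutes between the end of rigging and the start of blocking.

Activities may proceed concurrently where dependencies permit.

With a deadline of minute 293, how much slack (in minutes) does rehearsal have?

46

Rigging has no prerequisites, so it starts at minute 0 and finishes at minute 15.
After rigging (finishes minute 15, plus 15-minute gap → minute 30), set dressing can start at minute 30 and finishes at minute 45.
For blocking: set dressing (finishes minute 45, plus 10-minute gap → minute 55); rigging (finishes minute 15, plus 5-minute gap → minute 20). Taking the maximum gives a start of minute 55, and it finishes at 55 + 43 = minute 98.
Rehearsal has to wait for blocking (finishes minute 98); rigging (finishes minute 15). The latest of these is minute 98, so rehearsal runs minute 98 to 98 + 29 = minute 127.

Working backward from the deadline:
The first take has no dependents, so it just needs to finish by minute 293. Starting by 293 − 65 = minute 228 achieves that.
The final polish feeds into the first take (must start by minute 228); so the final polish must finish by minute 228 and therefore start by minute 193.
Rehearsal has several dependents: the final polish (must start by minute 193, minus 20-minute gap → minute 173); the first take (must start by minute 228). The earliest of those limits is minute 173, so rehearsal must start by 173 − 29 = minute 144.
So rehearsal can start as early as minute 98 and as late as minute 144, giving 144 − 98 = 46 minutes of slack.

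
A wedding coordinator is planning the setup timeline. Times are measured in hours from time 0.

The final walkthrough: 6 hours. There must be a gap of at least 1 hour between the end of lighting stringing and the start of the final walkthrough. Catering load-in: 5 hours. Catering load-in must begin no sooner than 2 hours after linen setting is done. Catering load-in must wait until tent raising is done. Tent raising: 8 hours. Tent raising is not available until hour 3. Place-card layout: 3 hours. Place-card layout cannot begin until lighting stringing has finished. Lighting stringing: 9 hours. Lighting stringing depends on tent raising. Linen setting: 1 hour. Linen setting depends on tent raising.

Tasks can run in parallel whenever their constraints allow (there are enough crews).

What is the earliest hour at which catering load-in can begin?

14

Tent raising cannot begin until its own release at hour 3. It runs from hour 3 to 3 + 8 = hour 11.
Linen setting waits on tent raising (finishes hour 11), so it starts at hour 11 and finishes at 11 + 1 = hour 12.
Catering load-in waits on linen setting (finishes hour 12, plus 2-hour gap → hour 14); tent raising (finishes hour 11). The latest of these is hour 14, which is the earliest catering load-in can start.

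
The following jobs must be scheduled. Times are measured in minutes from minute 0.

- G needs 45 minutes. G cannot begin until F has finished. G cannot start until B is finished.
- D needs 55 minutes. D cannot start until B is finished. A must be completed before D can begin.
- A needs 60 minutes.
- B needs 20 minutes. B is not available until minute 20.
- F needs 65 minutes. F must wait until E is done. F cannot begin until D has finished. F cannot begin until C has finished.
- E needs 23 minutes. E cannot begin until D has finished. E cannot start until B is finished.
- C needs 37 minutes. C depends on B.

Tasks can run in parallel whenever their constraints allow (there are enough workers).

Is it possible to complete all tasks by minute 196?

B waits on its own release at minute 20, so it starts at minute 20 and finishes at 20 + 20 = minute 40.
C cannot begin until B (finishes minute 40). It runs from minute 40 to 40 + 37 = minute 77.
A has no prerequisites, so it starts at minute 0 and finishes at minute 60.
D needs all of B (finishes minute 40); A (finishes minute 60). That puts its earliest start at minute 60; it finishes at 60 + 55 = minute 115.
E cannot start until D (finishes minute 115); B (finishes minute 40). The controlling bound is minute 115, so E finishes at 115 + 23 = minute 138.
F needs all of E (finishes minute 138); D (finishes minute 115); C (finishes minute 77). That puts its earliest start at minute 138; it finishes at 138 + 65 = minute 203.
For G: F (finishes minute 203); B (finishes minute 40). Taking the maximum gives a start of minute 203, and it finishes at 203 + 45 = minute 248.
The earliest everything can be done is minute 248, which is after the deadline of 196, so it is not possible.

No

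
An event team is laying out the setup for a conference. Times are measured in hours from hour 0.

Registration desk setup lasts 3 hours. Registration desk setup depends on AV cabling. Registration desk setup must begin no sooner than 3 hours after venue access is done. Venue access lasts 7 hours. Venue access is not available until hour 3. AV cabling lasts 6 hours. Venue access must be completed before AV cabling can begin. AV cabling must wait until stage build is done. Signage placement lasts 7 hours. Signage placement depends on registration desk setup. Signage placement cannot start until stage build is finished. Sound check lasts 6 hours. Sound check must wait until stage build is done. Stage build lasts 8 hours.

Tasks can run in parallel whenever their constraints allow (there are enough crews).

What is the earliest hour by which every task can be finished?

26

Nothing blocks stage build, so it runs from hour 0 to hour 8.
After stage build (finishes hour 8), sound check can start at hour 8 and finishes at hour 14.
After its own release at hour 3, venue access can start at hour 3 and finishes at hour 10.
AV cabling has to wait for venue access (finishes hour 10); stage build (finishes hour 8). The latest of these is hour 10, so AV cabling runs hour 10 to 10 + 6 = hour 16.
For registration desk setup: AV cabling (finishes hour 16); venue access (finishes hour 10, plus 3-hour gap → hour 13). Taking the maximum gives a start of hour 16, and it finishes at 16 + 3 = hour 19.
For signage placement: registration desk setup (finishes hour 19); stage build (finishes hour 8). Taking the maximum gives a start of hour 19, and it finishes at 19 + 7 = hour 26.
All tasks are finished once the last one completes. Finish times: Venue access at 10, Stage build at 8, AV cabling at 16, Registration desk setup at 19, Signage placement at 26, Sound check at 14. The latest is hour 26.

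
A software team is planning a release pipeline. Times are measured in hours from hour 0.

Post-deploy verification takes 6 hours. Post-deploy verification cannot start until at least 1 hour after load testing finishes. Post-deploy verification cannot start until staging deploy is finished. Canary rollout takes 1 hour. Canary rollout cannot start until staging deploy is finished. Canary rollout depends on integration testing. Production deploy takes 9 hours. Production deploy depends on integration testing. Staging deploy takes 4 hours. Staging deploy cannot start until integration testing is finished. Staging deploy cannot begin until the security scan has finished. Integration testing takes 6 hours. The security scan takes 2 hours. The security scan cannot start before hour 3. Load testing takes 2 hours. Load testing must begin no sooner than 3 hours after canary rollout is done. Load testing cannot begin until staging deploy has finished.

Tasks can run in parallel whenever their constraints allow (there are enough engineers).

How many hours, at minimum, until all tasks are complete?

23

The security scan waits on its own release at hour 3, so it starts at hour 3 and finishes at 3 + 2 = hour 5.
Integration testing has no prerequisites, so it starts at hour 0 and finishes at hour 6.
Production deploy cannot begin until integration testing (finishes hour 6). It runs from hour 6 to 6 + 9 = hour 15.
Staging deploy needs all of integration testing (finishes hour 6); the security scan (finishes hour 5). That puts its earliest start at hour 6; it finishes at 6 + 4 = hour 10.
Canary rollout needs all of staging deploy (finishes hour 10); integration testing (finishes hour 6). That puts its earliest start at hour 10; it finishes at 10 + 1 = hour 11.
Load testing has to wait for canary rollout (finishes hour 11, plus 3-hour gap → hour 14); staging deploy (finishes hour 10). The latest of these is hour 14, so load testing runs hour 14 to 14 + 2 = hour 16.
For post-deploy verification: load testing (finishes hour 16, plus 1-hour gap → hour 17); staging deploy (finishes hour 10). Taking the maximum gives a start of hour 17, and it finishes at 17 + 6 = hour 23.
All tasks are finished once the last one completes. Finish times: Integration testing at 6, The security scan at 5, Staging deploy at 10, Canary rollout at 11, Load testing at 16, Production deploy at 15, Post-deploy verification at 23. The latest is hour 23.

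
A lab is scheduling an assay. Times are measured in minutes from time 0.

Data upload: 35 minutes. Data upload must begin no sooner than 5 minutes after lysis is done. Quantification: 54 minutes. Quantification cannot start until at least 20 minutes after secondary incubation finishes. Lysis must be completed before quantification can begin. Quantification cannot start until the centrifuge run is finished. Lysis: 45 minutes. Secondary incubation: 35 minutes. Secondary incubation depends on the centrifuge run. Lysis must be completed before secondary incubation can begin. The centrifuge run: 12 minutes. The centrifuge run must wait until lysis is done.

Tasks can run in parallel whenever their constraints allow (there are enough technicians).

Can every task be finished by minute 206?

Yes

Nothing blocks lysis, so it runs from minute 0 to minute 45.
Data upload waits on lysis (finishes minute 45, plus 5-minute gap → minute 50), so it starts at minute 50 and finishes at 50 + 35 = minute 85.
The centrifuge run cannot begin until lysis (finishes minute 45). It runs from minute 45 to 45 + 12 = minute 57.
Secondary incubation has to wait for the centrifuge run (finishes minute 57); lysis (finishes minute 45). The latest of these is minute 57, so secondary incubation runs minute 57 to 57 + 35 = minute 92.
For quantification: secondary incubation (finishes minute 92, plus 20-minute gap → minute 112); lysis (finishes minute 45); the centrifuge run (finishes minute 57). Taking the maximum gives a start of minute 112, and it finishes at 112 + 54 = minute 166.
Every task is finished by minute 166, which is no later than the deadline of 206, so the schedule is feasible.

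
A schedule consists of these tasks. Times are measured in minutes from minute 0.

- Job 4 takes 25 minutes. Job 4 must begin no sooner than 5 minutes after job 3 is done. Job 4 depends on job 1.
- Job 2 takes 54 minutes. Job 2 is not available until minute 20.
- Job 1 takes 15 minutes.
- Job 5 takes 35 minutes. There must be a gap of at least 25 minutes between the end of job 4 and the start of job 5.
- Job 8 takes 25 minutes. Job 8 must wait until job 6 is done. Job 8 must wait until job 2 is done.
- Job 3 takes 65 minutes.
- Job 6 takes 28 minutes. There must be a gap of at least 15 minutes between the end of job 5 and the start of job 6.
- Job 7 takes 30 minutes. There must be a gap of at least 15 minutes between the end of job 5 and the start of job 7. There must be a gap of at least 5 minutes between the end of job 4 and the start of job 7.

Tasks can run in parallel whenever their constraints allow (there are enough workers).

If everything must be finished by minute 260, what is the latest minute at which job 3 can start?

37

Job 8 has no dependents, so it just needs to finish by minute 260. Starting by 260 − 25 = minute 235 achieves that.
Job 6 feeds into job 8 (must start by minute 235); so job 6 must finish by minute 235 and therefore start by minute 207.
Job 7 must finish by minute 260; it takes 30 minutes, so it must start by 260 − 30 = minute 230.
For job 5: job 6 (must start by minute 207, minus 15-minute gap → minute 192); job 7 (must start by minute 230, minus 15-minute gap → minute 215). The most restrictive is minute 192; with a 35-minute duration, job 5 must start by minute 157.
For job 4: job 5 (must start by minute 157, minus 25-minute gap → minute 132); job 7 (must start by minute 230, minus 5-minute gap → minute 225). The most restrictive is minute 132; with a 25-minute duration, job 4 must start by minute 107.
Since job 4 (must start by minute 107, minus 5-minute gap → minute 102) depends on it, job 3 must finish by minute 102. Backing off its 65-minute duration gives a latest start of minute 37.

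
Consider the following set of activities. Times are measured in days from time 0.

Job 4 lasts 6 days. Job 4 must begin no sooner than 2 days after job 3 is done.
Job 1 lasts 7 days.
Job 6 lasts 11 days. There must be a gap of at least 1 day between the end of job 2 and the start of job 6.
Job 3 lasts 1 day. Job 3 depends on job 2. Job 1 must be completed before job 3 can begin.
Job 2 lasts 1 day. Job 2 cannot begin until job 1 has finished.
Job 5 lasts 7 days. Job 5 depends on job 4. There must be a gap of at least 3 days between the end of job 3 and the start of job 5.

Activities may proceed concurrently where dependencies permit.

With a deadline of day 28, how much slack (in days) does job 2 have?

4

Nothing blocks job 1, so it runs from day 0 to day 7.
After job 1 (finishes day 7), job 2 can start at day 7 and finishes at day 8.

Working backward from the deadline:
Job 5 has no dependents, so it just needs to finish by day 28. Starting by 28 − 7 = day 21 achieves that.
Job 4 has to be done before job 5 (must start by day 21). That means finishing by day 21, i.e. starting by 21 − 6 = day 15.
Job 3 must finish in time for job 4 (must start by day 15, minus 2-day gap → day 13); job 5 (must start by day 21, minus 3-day gap → day 18). The tightest is day 13, so job 3 must start by 13 − 1 = day 12.
To finish by day 28, job 6 (duration 11) must start no later than day 17.
Job 2 feeds job 3 (must start by day 12); job 6 (must start by day 17, minus 1-day gap → day 16). Taking the minimum, job 2 must finish by day 12 and start by 12 − 1 = day 11.
So job 2 can start as early as day 7 and as late as day 11, giving 11 − 7 = 4 days of slack.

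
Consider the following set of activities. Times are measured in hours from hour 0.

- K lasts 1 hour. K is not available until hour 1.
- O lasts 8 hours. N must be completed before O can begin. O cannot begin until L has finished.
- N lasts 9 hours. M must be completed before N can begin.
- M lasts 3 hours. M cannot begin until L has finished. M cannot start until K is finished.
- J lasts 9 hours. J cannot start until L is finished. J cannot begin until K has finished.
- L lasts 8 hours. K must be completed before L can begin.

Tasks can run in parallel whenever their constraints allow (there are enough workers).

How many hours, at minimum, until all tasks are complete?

K waits on its own release at hour 1, so it starts at hour 1 and finishes at 1 + 1 = hour 2.
L waits on K (finishes hour 2), so it starts at hour 2 and finishes at 2 + 8 = hour 10.
M cannot start until L (finishes hour 10); K (finishes hour 2). The controlling bound is hour 10, so M finishes at 10 + 3 = hour 13.
N waits on M (finishes hour 13), so it starts at hour 13 and finishes at 13 + 9 = hour 22.
O needs all of N (finishes hour 22); L (finishes hour 10). That puts its earliest start at hour 22; it finishes at 22 + 8 = hour 30.
J needs all of L (finishes hour 10); K (finishes hour 2). That puts its earliest start at hour 10; it finishes at 10 + 9 = hour 19.
All tasks are finished once the last one completes. Finish times: J at 19, K at 2, L at 10, M at 13, N at 22, O at 30. The latest is hour 30.

30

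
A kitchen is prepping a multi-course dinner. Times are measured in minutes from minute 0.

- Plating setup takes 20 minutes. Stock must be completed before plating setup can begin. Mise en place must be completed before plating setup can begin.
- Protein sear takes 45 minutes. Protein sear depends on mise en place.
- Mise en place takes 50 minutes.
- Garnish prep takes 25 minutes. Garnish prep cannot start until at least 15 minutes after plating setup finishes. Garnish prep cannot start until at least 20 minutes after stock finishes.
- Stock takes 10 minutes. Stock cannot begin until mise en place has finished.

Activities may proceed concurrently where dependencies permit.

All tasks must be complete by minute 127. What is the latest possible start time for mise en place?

To finish by minute 127, garnish prep (duration 25) must start no later than minute 102.
Plating setup feeds into garnish prep (must start by minute 102, minus 15-minute gap → minute 87); so plating setup must finish by minute 87 and therefore start by minute 67.
Stock must finish in time for plating setup (must start by minute 67); garnish prep (must start by minute 102, minus 20-minute gap → minute 82). The tightest is minute 67, so stock must start by 67 − 10 = minute 57.
Protein sear has no dependents, so it just needs to finish by minute 127. Starting by 127 − 45 = minute 82 achieves that.
Mise en place feeds stock (must start by minute 57); protein sear (must start by minute 82); plating setup (must start by minute 67). Taking the minimum, mise en place must finish by minute 57 and start by 57 − 50 = minute 7.

7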